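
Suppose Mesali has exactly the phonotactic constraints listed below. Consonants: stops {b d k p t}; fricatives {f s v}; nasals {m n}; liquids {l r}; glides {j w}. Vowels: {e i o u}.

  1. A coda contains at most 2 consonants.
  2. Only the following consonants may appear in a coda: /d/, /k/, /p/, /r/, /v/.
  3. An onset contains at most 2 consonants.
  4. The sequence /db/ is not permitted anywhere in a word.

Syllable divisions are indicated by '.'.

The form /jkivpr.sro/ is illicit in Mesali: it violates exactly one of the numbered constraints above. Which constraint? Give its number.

1

/jkivpr.sro/: syllable 1 coda /vpr/ has 3 consonants (> 2).
This is a violation of constraint 1: "A coda contains at most 2 consonants."
The remaining constraints (2, 3, 4) are satisfied.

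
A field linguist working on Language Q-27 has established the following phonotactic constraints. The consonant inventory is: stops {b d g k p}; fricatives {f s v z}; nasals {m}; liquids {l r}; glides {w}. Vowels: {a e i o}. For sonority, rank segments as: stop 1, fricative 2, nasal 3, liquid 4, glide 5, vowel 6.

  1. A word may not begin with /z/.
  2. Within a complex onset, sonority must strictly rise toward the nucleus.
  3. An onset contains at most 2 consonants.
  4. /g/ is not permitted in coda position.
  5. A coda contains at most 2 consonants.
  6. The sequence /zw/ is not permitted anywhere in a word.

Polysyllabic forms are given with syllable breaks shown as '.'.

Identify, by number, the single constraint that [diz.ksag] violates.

[diz.ksag]: syllable 2 coda contains /g/.
This is a violation of constraint 4: "/g/ is not permitted in coda position."
The remaining constraints (1, 2, 3, 5, 6) are satisfied.

4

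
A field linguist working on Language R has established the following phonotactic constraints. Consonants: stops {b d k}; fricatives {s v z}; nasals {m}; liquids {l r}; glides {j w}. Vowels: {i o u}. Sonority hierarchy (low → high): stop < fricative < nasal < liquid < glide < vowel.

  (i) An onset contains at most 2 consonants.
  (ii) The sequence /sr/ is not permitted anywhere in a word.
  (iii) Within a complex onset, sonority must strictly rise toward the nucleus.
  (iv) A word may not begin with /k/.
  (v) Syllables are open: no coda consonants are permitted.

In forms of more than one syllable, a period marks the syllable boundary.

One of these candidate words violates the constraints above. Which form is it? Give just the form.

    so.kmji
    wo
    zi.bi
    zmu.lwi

so.kmji

so.kmji — violates constraint (i): syllable 2 onset /kmj/ has 3 consonants (> 2) → ill-formed
wo — σ1 onset /w/, coda /∅/ ok → well-formed
zi.bi — σ1 onset /z/, coda /∅/ ok; σ2 onset /b/, coda /∅/ ok → well-formed
zmu.lwi — σ1 onset /zm/ (2→3 rises), coda /∅/ ok; σ2 onset /lw/ (4→5 rises), coda /∅/ ok → well-formed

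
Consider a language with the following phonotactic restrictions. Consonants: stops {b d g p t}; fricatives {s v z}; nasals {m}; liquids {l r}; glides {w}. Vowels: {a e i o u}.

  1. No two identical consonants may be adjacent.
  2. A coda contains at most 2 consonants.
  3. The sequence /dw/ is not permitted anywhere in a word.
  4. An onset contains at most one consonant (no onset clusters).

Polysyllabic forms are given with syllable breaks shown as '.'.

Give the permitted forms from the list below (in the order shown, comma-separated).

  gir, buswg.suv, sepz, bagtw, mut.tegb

gir — σ1 onset /g/, coda /r/ ok → permitted
buswg.suv — violates constraint 2: syllable 1 coda /swg/ has 3 consonants (> 2) → not permitted
sepz — σ1 onset /s/, coda /pz/ (2C) ok → permitted
bagtw — violates constraint 2: syllable 1 coda /gtw/ has 3 consonants (> 2) → not permitted
mut.tegb — violates constraint 1: adjacent identical consonants /tt/ → not permitted

gir, sepz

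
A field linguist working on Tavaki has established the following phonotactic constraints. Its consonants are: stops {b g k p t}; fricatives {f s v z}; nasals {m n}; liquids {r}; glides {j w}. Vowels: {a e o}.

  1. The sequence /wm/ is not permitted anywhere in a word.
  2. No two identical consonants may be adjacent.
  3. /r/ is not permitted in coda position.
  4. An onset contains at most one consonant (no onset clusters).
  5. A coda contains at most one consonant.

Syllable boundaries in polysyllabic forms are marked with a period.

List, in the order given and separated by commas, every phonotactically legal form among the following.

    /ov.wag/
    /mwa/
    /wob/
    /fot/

/ov.wag/, /wob/, /fot/

/ov.wag/ — σ1 onset /∅/, coda /v/ ok; σ2 onset /w/, coda /g/ ok → phonotactically legal
/mwa/ — violates constraint 4: syllable 1 onset /mw/ has 2 consonants (> 1) → phonotactically illegal
/wob/ — σ1 onset /w/, coda /b/ ok → phonotactically legal
/fot/ — σ1 onset /f/, coda /t/ ok → phonotactically legal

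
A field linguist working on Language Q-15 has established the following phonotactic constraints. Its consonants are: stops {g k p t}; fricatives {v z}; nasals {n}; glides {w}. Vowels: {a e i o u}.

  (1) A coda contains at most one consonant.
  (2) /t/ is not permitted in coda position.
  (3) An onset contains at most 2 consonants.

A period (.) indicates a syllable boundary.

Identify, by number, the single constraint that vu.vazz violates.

1

vu.vazz: syllable 2 coda /zz/ has 2 consonants (> 1).
This is a violation of constraint 1: "A coda contains at most one consonant."
The remaining constraints (2, 3) are satisfied.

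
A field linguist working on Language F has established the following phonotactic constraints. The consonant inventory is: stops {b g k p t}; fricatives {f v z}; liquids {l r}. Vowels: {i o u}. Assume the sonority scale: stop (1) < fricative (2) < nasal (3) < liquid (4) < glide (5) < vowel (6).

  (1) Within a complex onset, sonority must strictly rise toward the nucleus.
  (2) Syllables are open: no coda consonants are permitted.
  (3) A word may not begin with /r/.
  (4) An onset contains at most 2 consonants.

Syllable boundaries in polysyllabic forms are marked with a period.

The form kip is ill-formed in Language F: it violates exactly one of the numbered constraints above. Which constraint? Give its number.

2

kip: syllable 1 coda /p/ has 1 consonant (> 0).
This is a violation of constraint 2: "Syllables are open: no coda consonants are permitted."
The remaining constraints (1, 3, 4) are satisfied.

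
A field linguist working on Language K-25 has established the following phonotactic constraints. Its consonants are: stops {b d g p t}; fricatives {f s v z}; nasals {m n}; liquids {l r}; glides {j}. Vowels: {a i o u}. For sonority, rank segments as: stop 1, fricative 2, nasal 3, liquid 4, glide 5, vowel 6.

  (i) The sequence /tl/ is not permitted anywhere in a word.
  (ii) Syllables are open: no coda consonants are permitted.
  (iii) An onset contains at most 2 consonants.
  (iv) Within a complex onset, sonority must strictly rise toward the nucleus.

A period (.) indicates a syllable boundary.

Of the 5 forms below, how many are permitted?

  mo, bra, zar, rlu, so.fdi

2

mo — σ1 onset /m/, coda /∅/ ok → permitted
bra — σ1 onset /br/ (1→4 rises), coda /∅/ ok → permitted
zar — violates constraint (ii): syllable 1 coda /r/ has 1 consonant (> 0) → not permitted
rlu — violates constraint (iv): syllable 1 onset /rl/: /r/ (liquid, 4) → /l/ (liquid, 4) does not rise → not permitted
so.fdi — violates constraint (iv): syllable 2 onset /fd/: /f/ (fricative, 2) → /d/ (stop, 1) does not rise → not permitted
Permitted: mo, bra → 2.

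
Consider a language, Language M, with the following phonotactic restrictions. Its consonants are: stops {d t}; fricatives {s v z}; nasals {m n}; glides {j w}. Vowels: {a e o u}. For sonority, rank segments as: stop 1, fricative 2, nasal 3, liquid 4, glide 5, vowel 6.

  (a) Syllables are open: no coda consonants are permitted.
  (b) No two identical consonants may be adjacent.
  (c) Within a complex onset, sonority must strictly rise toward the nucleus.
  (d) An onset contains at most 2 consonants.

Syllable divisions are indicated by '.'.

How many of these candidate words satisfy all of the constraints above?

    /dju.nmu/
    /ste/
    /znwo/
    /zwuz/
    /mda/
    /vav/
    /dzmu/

/dju.nmu/ — violates constraint (c): syllable 2 onset /nm/: /n/ (nasal, 3) → /m/ (nasal, 3) does not rise → not permitted
/ste/ — violates constraint (c): syllable 1 onset /st/: /s/ (fricative, 2) → /t/ (stop, 1) does not rise → not permitted
/znwo/ — violates constraint (d): syllable 1 onset /znw/ has 3 consonants (> 2) → not permitted
/zwuz/ — violates constraint (a): syllable 1 coda /z/ has 1 consonant (> 0) → not permitted
/mda/ — violates constraint (c): syllable 1 onset /md/: /m/ (nasal, 3) → /d/ (stop, 1) does not rise → not permitted
/vav/ — violates constraint (a): syllable 1 coda /v/ has 1 consonant (> 0) → not permitted
/dzmu/ — violates constraint (d): syllable 1 onset /dzm/ has 3 consonants (> 2) → not permitted
No form is permitted → 0.

0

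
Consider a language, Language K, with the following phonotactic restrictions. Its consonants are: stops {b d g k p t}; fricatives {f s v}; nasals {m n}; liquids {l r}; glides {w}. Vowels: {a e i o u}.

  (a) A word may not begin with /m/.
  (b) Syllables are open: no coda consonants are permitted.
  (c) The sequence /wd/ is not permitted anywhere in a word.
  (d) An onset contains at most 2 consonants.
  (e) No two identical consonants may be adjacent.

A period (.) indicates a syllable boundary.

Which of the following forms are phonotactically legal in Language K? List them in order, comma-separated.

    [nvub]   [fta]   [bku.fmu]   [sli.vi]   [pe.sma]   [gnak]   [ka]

[fta], [bku.fmu], [sli.vi], [pe.sma], [ka]

[nvub] — violates constraint (b): syllable 1 coda /b/ has 1 consonant (> 0) → phonotactically illegal
[fta] — σ1 onset /ft/ (2C), coda /∅/ ok → phonotactically legal
[bku.fmu] — σ1 onset /bk/ (2C), coda /∅/ ok; σ2 onset /fm/ (2C), coda /∅/ ok → phonotactically legal
[sli.vi] — σ1 onset /sl/ (2C), coda /∅/ ok; σ2 onset /v/, coda /∅/ ok → phonotactically legal
[pe.sma] — σ1 onset /p/, coda /∅/ ok; σ2 onset /sm/ (2C), coda /∅/ ok → phonotactically legal
[gnak] — violates constraint (b): syllable 1 coda /k/ has 1 consonant (> 0) → phonotactically illegal
[ka] — σ1 onset /k/, coda /∅/ ok → phonotactically legal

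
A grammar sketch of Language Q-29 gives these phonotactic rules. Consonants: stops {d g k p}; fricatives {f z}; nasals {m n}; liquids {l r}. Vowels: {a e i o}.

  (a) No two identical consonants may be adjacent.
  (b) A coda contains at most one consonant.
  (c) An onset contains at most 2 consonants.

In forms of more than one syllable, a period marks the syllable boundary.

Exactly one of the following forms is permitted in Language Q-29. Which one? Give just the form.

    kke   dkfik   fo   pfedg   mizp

fo

kke — violates constraint (a): adjacent identical consonants /kk/ → not permitted
dkfik — violates constraint (c): syllable 1 onset /dkf/ has 3 consonants (> 2) → not permitted
fo — σ1 onset /f/, coda /∅/ ok → permitted
pfedg — violates constraint (b): syllable 1 coda /dg/ has 2 consonants (> 1) → not permitted
mizp — violates constraint (b): syllable 1 coda /zp/ has 2 consonants (> 1) → not permitted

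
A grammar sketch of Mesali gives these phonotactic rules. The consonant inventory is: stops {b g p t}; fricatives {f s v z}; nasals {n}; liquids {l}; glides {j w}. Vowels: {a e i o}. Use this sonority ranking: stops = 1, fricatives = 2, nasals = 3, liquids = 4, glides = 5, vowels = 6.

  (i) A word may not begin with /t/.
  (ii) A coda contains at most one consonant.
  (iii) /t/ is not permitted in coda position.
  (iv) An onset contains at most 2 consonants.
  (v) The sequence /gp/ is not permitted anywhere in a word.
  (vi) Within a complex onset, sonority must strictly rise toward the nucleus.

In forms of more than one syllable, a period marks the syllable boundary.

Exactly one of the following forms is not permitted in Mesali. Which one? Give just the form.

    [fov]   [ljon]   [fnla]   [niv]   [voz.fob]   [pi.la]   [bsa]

[fov] — σ1 onset /f/, coda /v/ ok → permitted
[ljon] — σ1 onset /lj/ (4→5 rises), coda /n/ ok → permitted
[fnla] — violates constraint (iv): syllable 1 onset /fnl/ has 3 consonants (> 2) → not permitted
[niv] — σ1 onset /n/, coda /v/ ok → permitted
[voz.fob] — σ1 onset /v/, coda /z/ ok; σ2 onset /f/, coda /b/ ok → permitted
[pi.la] — σ1 onset /p/, coda /∅/ ok; σ2 onset /l/, coda /∅/ ok → permitted
[bsa] — σ1 onset /bs/ (1→2 rises), coda /∅/ ok → permitted

[fnla]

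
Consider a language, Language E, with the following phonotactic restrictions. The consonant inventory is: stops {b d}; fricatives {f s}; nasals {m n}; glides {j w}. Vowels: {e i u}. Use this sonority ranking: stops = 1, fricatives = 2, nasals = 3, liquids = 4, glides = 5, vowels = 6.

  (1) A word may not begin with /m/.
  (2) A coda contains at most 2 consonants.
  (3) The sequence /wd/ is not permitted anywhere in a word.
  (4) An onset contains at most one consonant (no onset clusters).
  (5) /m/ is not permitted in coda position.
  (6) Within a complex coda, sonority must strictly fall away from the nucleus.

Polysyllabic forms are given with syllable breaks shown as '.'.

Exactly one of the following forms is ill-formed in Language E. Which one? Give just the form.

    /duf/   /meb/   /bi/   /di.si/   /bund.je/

/duf/ — σ1 onset /d/, coda /f/ ok → well-formed
/meb/ — violates constraint 1: word begins with /m/ → ill-formed
/bi/ — σ1 onset /b/, coda /∅/ ok → well-formed
/di.si/ — σ1 onset /d/, coda /∅/ ok; σ2 onset /s/, coda /∅/ ok → well-formed
/bund.je/ — σ1 onset /b/, coda /nd/ (3→1 falls) ok; σ2 onset /j/, coda /∅/ ok → well-formed

/meb/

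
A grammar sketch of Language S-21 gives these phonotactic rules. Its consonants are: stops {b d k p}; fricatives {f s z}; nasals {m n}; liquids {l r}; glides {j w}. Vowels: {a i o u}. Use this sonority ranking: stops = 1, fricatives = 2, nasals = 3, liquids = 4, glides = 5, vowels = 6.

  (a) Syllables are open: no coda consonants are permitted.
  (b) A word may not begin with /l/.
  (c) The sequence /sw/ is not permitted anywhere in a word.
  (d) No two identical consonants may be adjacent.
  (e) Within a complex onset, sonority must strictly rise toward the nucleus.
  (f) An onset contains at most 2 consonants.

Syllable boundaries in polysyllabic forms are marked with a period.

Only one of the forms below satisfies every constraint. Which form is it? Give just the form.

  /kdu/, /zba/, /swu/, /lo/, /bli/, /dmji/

/kdu/ — violates constraint (e): syllable 1 onset /kd/: /k/ (stop, 1) → /d/ (stop, 1) does not rise → illicit
/zba/ — violates constraint (e): syllable 1 onset /zb/: /z/ (fricative, 2) → /b/ (stop, 1) does not rise → illicit
/swu/ — violates constraint (c): contains banned sequence /sw/ → illicit
/lo/ — violates constraint (b): word begins with /l/ → illicit
/bli/ — σ1 onset /bl/ (1→4 rises), coda /∅/ ok → licit
/dmji/ — violates constraint (f): syllable 1 onset /dmj/ has 3 consonants (> 2) → illicit

/bli/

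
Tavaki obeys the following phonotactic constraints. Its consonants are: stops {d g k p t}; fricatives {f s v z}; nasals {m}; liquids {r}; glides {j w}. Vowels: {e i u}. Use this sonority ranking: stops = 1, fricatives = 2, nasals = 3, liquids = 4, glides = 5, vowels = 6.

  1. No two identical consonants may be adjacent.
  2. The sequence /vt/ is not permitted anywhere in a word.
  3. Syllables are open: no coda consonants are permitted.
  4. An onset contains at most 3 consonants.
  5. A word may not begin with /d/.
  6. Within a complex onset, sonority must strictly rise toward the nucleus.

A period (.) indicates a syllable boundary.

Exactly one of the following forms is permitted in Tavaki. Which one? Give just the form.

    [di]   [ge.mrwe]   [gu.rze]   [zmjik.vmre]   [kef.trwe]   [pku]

[di] — violates constraint 5: word begins with /d/ → not permitted
[ge.mrwe] — σ1 onset /g/, coda /∅/ ok; σ2 onset /mrw/ (3→4→5 rises), coda /∅/ ok → permitted
[gu.rze] — violates constraint 6: syllable 2 onset /rz/: /r/ (liquid, 4) → /z/ (fricative, 2) does not rise → not permitted
[zmjik.vmre] — violates constraint 3: syllable 1 coda /k/ has 1 consonant (> 0) → not permitted
[kef.trwe] — violates constraint 3: syllable 1 coda /f/ has 1 consonant (> 0) → not permitted
[pku] — violates constraint 6: syllable 1 onset /pk/: /p/ (stop, 1) → /k/ (stop, 1) does not rise → not permitted

[ge.mrwe]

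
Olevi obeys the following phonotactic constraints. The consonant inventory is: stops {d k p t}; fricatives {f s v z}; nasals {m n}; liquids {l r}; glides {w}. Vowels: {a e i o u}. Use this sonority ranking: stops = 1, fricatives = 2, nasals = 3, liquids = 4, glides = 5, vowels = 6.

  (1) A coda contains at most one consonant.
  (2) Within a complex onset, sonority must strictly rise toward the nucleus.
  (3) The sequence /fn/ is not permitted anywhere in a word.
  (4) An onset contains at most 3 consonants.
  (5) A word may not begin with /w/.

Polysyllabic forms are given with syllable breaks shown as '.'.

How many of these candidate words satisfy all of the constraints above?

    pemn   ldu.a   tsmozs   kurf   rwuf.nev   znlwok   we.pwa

pemn — violates constraint 1: syllable 1 coda /mn/ has 2 consonants (> 1) → not permitted
ldu.a — violates constraint 2: syllable 1 onset /ld/: /l/ (liquid, 4) → /d/ (stop, 1) does not rise → not permitted
tsmozs — violates constraint 1: syllable 1 coda /zs/ has 2 consonants (> 1) → not permitted
kurf — violates constraint 1: syllable 1 coda /rf/ has 2 consonants (> 1) → not permitted
rwuf.nev — violates constraint 3: contains banned sequence /fn/ → not permitted
znlwok — violates constraint 4: syllable 1 onset /znlw/ has 4 consonants (> 3) → not permitted
we.pwa — violates constraint 5: word begins with /w/ → not permitted
No form is permitted → 0.

0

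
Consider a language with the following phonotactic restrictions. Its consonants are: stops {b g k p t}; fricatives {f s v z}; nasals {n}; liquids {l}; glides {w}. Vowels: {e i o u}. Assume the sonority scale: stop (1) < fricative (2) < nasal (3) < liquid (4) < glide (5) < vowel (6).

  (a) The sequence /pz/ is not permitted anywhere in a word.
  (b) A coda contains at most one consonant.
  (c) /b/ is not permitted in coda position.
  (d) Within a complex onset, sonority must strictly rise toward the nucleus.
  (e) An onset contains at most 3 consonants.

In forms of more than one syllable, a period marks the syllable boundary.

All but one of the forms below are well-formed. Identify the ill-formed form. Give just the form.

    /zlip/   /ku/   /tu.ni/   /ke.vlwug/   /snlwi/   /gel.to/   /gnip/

/zlip/ — σ1 onset /zl/ (2→4 rises), coda /p/ ok → well-formed
/ku/ — σ1 onset /k/, coda /∅/ ok → well-formed
/tu.ni/ — σ1 onset /t/, coda /∅/ ok; σ2 onset /n/, coda /∅/ ok → well-formed
/ke.vlwug/ — σ1 onset /k/, coda /∅/ ok; σ2 onset /vlw/ (2→4→5 rises), coda /g/ ok → well-formed
/snlwi/ — violates constraint (e): syllable 1 onset /snlw/ has 4 consonants (> 3) → ill-formed
/gel.to/ — σ1 onset /g/, coda /l/ ok; σ2 onset /t/, coda /∅/ ok → well-formed
/gnip/ — σ1 onset /gn/ (1→3 rises), coda /p/ ok → well-formed

/snlwi/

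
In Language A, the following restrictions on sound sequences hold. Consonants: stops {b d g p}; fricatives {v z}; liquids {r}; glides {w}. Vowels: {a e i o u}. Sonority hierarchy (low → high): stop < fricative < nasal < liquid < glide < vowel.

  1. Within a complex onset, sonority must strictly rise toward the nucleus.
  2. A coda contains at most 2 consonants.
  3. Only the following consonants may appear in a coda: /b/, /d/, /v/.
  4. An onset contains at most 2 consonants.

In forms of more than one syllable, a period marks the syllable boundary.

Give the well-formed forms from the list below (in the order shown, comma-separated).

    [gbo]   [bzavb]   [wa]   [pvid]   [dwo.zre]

[bzavb], [wa], [pvid], [dwo.zre]

[gbo] — violates constraint 1: syllable 1 onset /gb/: /g/ (stop, 1) → /b/ (stop, 1) does not rise → ill-formed
[bzavb] — σ1 onset /bz/ (1→2 rises), coda /vb/ (2C) ok → well-formed
[wa] — σ1 onset /w/, coda /∅/ ok → well-formed
[pvid] — σ1 onset /pv/ (1→2 rises), coda /d/ ok → well-formed
[dwo.zre] — σ1 onset /dw/ (1→5 rises), coda /∅/ ok; σ2 onset /zr/ (2→4 rises), coda /∅/ ok → well-formed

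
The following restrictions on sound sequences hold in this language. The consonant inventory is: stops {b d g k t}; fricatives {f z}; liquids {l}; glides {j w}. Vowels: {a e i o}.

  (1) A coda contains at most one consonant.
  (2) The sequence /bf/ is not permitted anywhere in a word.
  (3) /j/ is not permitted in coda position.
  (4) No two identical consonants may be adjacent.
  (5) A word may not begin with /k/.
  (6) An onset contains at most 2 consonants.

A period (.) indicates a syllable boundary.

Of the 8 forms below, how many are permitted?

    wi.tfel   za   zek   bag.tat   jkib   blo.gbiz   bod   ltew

8

wi.tfel — σ1 onset /w/, coda /∅/ ok; σ2 onset /tf/ (2C), coda /l/ ok → permitted
za — σ1 onset /z/, coda /∅/ ok → permitted
zek — σ1 onset /z/, coda /k/ ok → permitted
bag.tat — σ1 onset /b/, coda /g/ ok; σ2 onset /t/, coda /t/ ok → permitted
jkib — σ1 onset /jk/ (2C), coda /b/ ok → permitted
blo.gbiz — σ1 onset /bl/ (2C), coda /∅/ ok; σ2 onset /gb/ (2C), coda /z/ ok → permitted
bod — σ1 onset /b/, coda /d/ ok → permitted
ltew — σ1 onset /lt/ (2C), coda /w/ ok → permitted
Permitted: wi.tfel, za, zek, bag.tat, jkib, blo.gbiz, bod, ltew → 8.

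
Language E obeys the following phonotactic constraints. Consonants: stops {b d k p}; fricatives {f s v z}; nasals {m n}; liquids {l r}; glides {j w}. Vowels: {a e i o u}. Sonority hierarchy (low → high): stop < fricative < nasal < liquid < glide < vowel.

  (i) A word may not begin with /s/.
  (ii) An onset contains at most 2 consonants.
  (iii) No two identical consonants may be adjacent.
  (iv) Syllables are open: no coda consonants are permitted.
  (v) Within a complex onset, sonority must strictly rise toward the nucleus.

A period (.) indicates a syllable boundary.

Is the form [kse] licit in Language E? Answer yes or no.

[kse] — σ1 onset /ks/ (1→2 rises), coda /∅/ ok → licit

yes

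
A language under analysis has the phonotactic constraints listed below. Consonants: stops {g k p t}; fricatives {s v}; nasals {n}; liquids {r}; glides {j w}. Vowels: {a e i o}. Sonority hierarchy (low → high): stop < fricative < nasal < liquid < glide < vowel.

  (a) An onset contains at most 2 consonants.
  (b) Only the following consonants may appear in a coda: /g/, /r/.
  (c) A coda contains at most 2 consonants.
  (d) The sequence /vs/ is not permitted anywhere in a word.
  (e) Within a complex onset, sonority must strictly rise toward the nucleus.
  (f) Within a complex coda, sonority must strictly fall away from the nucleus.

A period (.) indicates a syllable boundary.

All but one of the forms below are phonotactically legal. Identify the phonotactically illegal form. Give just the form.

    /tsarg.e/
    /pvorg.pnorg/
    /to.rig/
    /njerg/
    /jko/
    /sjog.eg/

/tsarg.e/ — σ1 onset /ts/ (1→2 rises), coda /rg/ (4→1 falls) ok; σ2 onset /∅/, coda /∅/ ok → phonotactically legal
/pvorg.pnorg/ — σ1 onset /pv/ (1→2 rises), coda /rg/ (4→1 falls) ok; σ2 onset /pn/ (1→3 rises), coda /rg/ (4→1 falls) ok → phonotactically legal
/to.rig/ — σ1 onset /t/, coda /∅/ ok; σ2 onset /r/, coda /g/ ok → phonotactically legal
/njerg/ — σ1 onset /nj/ (3→5 rises), coda /rg/ (4→1 falls) ok → phonotactically legal
/jko/ — violates constraint (e): syllable 1 onset /jk/: /j/ (glide, 5) → /k/ (stop, 1) does not rise → phonotactically illegal
/sjog.eg/ — σ1 onset /sj/ (2→5 rises), coda /g/ ok; σ2 onset /∅/, coda /g/ ok → phonotactically legal

/jko/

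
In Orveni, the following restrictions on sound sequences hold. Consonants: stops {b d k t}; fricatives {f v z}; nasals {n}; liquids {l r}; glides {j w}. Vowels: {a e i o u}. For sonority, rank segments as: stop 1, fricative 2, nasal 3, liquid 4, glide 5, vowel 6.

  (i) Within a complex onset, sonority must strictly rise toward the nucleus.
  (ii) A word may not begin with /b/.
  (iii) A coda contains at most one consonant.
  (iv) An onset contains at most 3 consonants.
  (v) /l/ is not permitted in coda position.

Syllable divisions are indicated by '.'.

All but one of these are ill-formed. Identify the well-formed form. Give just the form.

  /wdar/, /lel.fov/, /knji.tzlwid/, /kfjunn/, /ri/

/ri/

/wdar/ — violates constraint (i): syllable 1 onset /wd/: /w/ (glide, 5) → /d/ (stop, 1) does not rise → ill-formed
/lel.fov/ — violates constraint (v): syllable 1 coda contains /l/ → ill-formed
/knji.tzlwid/ — violates constraint (iv): syllable 2 onset /tzlw/ has 4 consonants (> 3) → ill-formed
/kfjunn/ — violates constraint (iii): syllable 1 coda /nn/ has 2 consonants (> 1) → ill-formed
/ri/ — σ1 onset /r/, coda /∅/ ok → well-formed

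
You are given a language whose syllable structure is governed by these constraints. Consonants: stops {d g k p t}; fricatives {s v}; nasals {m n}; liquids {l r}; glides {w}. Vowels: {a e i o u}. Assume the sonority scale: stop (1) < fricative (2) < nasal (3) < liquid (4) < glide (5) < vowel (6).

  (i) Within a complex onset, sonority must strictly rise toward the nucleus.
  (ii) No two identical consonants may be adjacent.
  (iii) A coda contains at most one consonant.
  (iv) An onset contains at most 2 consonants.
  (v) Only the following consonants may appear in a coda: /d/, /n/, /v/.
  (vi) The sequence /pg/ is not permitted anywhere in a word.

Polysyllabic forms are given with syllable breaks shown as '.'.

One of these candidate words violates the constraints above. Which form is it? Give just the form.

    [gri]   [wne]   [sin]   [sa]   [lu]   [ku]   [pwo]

[gri] — σ1 onset /gr/ (1→4 rises), coda /∅/ ok → phonotactically legal
[wne] — violates constraint (i): syllable 1 onset /wn/: /w/ (glide, 5) → /n/ (nasal, 3) does not rise → phonotactically illegal
[sin] — σ1 onset /s/, coda /n/ ok → phonotactically legal
[sa] — σ1 onset /s/, coda /∅/ ok → phonotactically legal
[lu] — σ1 onset /l/, coda /∅/ ok → phonotactically legal
[ku] — σ1 onset /k/, coda /∅/ ok → phonotactically legal
[pwo] — σ1 onset /pw/ (1→5 rises), coda /∅/ ok → phonotactically legal

[wne]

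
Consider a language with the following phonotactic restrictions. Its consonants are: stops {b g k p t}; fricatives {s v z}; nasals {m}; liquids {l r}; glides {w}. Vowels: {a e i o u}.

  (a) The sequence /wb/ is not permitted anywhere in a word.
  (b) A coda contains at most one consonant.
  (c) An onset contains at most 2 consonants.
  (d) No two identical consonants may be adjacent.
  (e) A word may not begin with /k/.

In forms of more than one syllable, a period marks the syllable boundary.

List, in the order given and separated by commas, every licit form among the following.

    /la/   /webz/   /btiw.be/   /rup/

/la/ — σ1 onset /l/, coda /∅/ ok → licit
/webz/ — violates constraint (b): syllable 1 coda /bz/ has 2 consonants (> 1) → illicit
/btiw.be/ — violates constraint (a): contains banned sequence /wb/ → illicit
/rup/ — σ1 onset /r/, coda /p/ ok → licit

/la/, /rup/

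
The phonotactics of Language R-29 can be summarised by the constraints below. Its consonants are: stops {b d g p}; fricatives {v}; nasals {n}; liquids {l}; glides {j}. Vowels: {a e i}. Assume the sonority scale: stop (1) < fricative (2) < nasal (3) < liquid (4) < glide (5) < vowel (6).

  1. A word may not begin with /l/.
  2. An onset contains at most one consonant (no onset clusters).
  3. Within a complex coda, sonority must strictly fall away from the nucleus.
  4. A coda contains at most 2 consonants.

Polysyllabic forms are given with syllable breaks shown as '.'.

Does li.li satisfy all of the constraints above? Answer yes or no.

no

li.li — violates constraint 1: word begins with /l/ → ill-formed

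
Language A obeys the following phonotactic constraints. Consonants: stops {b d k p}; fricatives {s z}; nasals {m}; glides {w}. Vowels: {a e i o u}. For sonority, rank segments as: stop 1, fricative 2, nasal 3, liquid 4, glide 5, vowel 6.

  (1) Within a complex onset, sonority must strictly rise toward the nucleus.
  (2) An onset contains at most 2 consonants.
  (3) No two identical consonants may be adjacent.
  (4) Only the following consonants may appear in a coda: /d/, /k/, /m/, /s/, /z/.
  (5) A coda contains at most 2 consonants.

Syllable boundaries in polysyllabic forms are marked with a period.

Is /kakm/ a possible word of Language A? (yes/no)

yes

/kakm/ — σ1 onset /k/, coda /km/ (2C) ok → permitted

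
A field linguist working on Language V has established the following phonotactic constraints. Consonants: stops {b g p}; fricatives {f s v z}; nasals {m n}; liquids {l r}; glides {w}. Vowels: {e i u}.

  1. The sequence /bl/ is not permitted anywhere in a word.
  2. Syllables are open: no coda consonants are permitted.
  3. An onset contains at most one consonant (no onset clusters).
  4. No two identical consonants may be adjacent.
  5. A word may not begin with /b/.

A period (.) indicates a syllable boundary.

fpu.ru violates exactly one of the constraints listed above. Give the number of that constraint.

3

fpu.ru: syllable 1 onset /fp/ has 2 consonants (> 1).
This is a violation of constraint 3: "An onset contains at most one consonant (no onset clusters)."
The remaining constraints (1, 2, 4, 5) are satisfied.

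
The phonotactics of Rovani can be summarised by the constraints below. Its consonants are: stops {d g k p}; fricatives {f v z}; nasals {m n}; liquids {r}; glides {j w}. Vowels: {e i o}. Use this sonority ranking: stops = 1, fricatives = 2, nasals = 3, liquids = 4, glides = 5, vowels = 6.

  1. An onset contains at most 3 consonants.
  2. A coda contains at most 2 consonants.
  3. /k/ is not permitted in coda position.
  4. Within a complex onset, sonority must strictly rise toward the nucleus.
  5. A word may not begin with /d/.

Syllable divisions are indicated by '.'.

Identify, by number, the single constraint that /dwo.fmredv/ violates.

5

/dwo.fmredv/: word begins with /d/.
This is a violation of constraint 5: "A word may not begin with /d/."
The remaining constraints (1, 2, 3, 4) are satisfied.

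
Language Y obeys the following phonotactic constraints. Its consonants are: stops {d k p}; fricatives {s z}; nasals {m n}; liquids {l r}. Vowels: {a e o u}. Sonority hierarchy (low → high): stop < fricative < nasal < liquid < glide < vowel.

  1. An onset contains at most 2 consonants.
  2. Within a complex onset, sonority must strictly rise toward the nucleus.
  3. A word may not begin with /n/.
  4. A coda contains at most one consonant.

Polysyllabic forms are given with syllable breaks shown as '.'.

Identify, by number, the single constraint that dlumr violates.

dlumr: syllable 1 coda /mr/ has 2 consonants (> 1).
This is a violation of constraint 4: "A coda contains at most one consonant."
The remaining constraints (1, 2, 3) are satisfied.

4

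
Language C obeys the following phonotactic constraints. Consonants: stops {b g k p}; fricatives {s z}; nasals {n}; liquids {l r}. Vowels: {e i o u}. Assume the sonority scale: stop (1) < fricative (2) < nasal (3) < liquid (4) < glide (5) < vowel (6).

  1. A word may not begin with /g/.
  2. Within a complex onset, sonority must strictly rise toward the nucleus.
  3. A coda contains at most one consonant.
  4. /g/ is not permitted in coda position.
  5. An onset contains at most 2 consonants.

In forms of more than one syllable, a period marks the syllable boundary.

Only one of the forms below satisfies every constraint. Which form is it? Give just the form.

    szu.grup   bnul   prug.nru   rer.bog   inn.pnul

bnul

szu.grup — violates constraint 2: syllable 1 onset /sz/: /s/ (fricative, 2) → /z/ (fricative, 2) does not rise → illicit
bnul — σ1 onset /bn/ (1→3 rises), coda /l/ ok → licit
prug.nru — violates constraint 4: syllable 1 coda contains /g/ → illicit
rer.bog — violates constraint 4: syllable 2 coda contains /g/ → illicit
inn.pnul — violates constraint 3: syllable 1 coda /nn/ has 2 consonants (> 1) → illicit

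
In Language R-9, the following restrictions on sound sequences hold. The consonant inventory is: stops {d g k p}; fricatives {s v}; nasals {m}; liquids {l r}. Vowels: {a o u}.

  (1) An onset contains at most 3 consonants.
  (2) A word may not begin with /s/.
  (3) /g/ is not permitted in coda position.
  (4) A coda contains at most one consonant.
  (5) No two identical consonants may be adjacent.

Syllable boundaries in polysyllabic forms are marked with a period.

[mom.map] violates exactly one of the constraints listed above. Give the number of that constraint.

[mom.map]: adjacent identical consonants /mm/.
This is a violation of constraint 5: "No two identical consonants may be adjacent."
The remaining constraints (1, 2, 3, 4) are satisfied.

5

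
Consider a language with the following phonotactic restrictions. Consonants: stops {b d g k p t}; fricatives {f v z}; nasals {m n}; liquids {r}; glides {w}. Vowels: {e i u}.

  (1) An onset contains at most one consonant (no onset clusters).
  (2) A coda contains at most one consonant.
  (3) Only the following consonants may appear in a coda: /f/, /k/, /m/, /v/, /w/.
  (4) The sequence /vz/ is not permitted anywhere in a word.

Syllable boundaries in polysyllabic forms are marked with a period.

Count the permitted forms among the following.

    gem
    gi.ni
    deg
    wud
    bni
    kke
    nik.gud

gem — σ1 onset /g/, coda /m/ ok → permitted
gi.ni — σ1 onset /g/, coda /∅/ ok; σ2 onset /n/, coda /∅/ ok → permitted
deg — violates constraint 3: syllable 1 coda contains /g/, which is not a licensed coda consonant → not permitted
wud — violates constraint 3: syllable 1 coda contains /d/, which is not a licensed coda consonant → not permitted
bni — violates constraint 1: syllable 1 onset /bn/ has 2 consonants (> 1) → not permitted
kke — violates constraint 1: syllable 1 onset /kk/ has 2 consonants (> 1) → not permitted
nik.gud — violates constraint 3: syllable 2 coda contains /d/, which is not a licensed coda consonant → not permitted
Permitted: gem, gi.ni → 2.

2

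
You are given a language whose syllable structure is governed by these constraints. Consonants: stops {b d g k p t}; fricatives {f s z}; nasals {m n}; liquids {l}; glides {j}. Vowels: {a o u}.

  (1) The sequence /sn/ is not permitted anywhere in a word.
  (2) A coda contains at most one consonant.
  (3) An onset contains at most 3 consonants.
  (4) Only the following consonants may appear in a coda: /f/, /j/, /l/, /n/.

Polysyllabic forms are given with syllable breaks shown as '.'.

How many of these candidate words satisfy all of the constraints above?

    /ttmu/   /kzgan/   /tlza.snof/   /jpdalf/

2

/ttmu/ — σ1 onset /ttm/ (3C), coda /∅/ ok → licit
/kzgan/ — σ1 onset /kzg/ (3C), coda /n/ ok → licit
/tlza.snof/ — violates constraint 1: contains banned sequence /sn/ → illicit
/jpdalf/ — violates constraint 2: syllable 1 coda /lf/ has 2 consonants (> 1) → illicit
Licit: /ttmu/, /kzgan/ → 2.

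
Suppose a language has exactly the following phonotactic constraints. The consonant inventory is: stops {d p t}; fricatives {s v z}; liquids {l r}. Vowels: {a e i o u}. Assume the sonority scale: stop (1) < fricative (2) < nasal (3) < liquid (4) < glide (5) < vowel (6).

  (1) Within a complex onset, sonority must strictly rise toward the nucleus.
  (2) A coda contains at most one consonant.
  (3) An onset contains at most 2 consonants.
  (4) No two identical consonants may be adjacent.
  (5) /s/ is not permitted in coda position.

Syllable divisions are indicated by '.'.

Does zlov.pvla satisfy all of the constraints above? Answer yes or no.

no

zlov.pvla — violates constraint 3: syllable 2 onset /pvl/ has 3 consonants (> 2) → ill-formed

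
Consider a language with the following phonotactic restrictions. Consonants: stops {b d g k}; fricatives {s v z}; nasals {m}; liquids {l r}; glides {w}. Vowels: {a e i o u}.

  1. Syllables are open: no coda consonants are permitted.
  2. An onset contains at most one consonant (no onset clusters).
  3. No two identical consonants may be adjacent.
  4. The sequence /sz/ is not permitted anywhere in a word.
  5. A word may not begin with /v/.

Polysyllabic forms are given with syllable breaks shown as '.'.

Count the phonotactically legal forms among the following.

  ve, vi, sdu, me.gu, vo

ve — violates constraint 5: word begins with /v/ → phonotactically illegal
vi — violates constraint 5: word begins with /v/ → phonotactically illegal
sdu — violates constraint 2: syllable 1 onset /sd/ has 2 consonants (> 1) → phonotactically illegal
me.gu — σ1 onset /m/, coda /∅/ ok; σ2 onset /g/, coda /∅/ ok → phonotactically legal
vo — violates constraint 5: word begins with /v/ → phonotactically illegal
Phonotactically legal: me.gu → 1.

1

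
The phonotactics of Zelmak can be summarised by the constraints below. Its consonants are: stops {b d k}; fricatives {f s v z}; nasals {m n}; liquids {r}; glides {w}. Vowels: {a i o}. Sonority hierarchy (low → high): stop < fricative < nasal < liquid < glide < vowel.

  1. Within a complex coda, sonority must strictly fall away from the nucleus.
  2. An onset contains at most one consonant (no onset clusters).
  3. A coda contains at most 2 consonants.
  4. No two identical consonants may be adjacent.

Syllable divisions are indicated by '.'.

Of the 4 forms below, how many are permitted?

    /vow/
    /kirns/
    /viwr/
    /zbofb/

/vow/ — σ1 onset /v/, coda /w/ ok → permitted
/kirns/ — violates constraint 3: syllable 1 coda /rns/ has 3 consonants (> 2) → not permitted
/viwr/ — σ1 onset /v/, coda /wr/ (5→4 falls) ok → permitted
/zbofb/ — violates constraint 2: syllable 1 onset /zb/ has 2 consonants (> 1) → not permitted
Permitted: /vow/, /viwr/ → 2.

2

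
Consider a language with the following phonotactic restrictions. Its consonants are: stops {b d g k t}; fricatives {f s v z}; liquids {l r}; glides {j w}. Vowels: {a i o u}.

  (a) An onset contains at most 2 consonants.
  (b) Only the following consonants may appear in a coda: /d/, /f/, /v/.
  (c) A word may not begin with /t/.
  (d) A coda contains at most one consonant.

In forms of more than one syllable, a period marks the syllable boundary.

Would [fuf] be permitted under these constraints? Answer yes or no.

yes

[fuf] — σ1 onset /f/, coda /f/ ok → permitted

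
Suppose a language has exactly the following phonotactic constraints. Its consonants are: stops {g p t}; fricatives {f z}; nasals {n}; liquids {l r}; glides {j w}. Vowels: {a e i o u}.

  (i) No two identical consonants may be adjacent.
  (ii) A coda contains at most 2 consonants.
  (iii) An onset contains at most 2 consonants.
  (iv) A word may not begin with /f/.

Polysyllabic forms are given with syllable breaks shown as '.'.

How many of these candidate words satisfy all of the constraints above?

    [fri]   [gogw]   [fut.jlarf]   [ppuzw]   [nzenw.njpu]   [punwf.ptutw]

[fri] — violates constraint (iv): word begins with /f/ → phonotactically illegal
[gogw] — σ1 onset /g/, coda /gw/ (2C) ok → phonotactically legal
[fut.jlarf] — violates constraint (iv): word begins with /f/ → phonotactically illegal
[ppuzw] — violates constraint (i): adjacent identical consonants /pp/ → phonotactically illegal
[nzenw.njpu] — violates constraint (iii): syllable 2 onset /njp/ has 3 consonants (> 2) → phonotactically illegal
[punwf.ptutw] — violates constraint (ii): syllable 1 coda /nwf/ has 3 consonants (> 2) → phonotactically illegal
Phonotactically legal: [gogw] → 1.

1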